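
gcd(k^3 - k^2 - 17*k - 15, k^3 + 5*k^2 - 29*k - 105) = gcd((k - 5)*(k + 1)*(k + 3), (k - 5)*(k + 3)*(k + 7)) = k^2 - 2*k - 15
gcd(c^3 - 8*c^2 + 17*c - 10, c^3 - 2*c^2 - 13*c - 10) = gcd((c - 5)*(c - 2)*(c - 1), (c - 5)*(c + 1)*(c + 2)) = c - 5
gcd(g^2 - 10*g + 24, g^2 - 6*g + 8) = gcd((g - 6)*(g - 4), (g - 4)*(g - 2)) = g - 4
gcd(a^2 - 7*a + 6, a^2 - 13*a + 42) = a - 6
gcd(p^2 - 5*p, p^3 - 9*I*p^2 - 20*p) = p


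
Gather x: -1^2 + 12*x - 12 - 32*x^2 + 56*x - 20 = -32*x^2 + 68*x - 33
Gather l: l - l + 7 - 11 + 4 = 0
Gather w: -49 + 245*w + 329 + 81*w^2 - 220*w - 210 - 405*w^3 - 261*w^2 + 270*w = -405*w^3 - 180*w^2 + 295*w + 70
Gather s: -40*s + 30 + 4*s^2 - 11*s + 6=4*s^2 - 51*s + 36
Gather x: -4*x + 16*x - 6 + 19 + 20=12*x + 33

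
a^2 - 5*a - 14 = (a - 7)*(a + 2)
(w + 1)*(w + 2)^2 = w^3 + 5*w^2 + 8*w + 4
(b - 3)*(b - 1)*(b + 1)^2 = b^4 - 2*b^3 - 4*b^2 + 2*b + 3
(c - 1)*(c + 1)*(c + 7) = c^3 + 7*c^2 - c - 7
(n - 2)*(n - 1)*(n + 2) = n^3 - n^2 - 4*n + 4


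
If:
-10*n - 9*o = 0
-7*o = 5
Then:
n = 9/14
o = -5/7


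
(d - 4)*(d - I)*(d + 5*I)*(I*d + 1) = I*d^4 - 3*d^3 - 4*I*d^3 + 12*d^2 + 9*I*d^2 + 5*d - 36*I*d - 20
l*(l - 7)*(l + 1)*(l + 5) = l^4 - l^3 - 37*l^2 - 35*l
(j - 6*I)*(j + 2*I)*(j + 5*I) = j^3 + I*j^2 + 32*j + 60*I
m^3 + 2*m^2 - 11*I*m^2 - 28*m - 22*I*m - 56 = (m + 2)*(m - 7*I)*(m - 4*I)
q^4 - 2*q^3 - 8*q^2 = q^2*(q - 4)*(q + 2)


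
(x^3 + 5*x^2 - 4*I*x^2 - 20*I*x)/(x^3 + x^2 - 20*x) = (x - 4*I)/(x - 4)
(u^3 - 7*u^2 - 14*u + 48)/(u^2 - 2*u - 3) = (-u^3 + 7*u^2 + 14*u - 48)/(-u^2 + 2*u + 3)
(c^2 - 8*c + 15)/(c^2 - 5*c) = (c - 3)/c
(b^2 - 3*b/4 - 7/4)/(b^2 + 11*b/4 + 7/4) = (4*b - 7)/(4*b + 7)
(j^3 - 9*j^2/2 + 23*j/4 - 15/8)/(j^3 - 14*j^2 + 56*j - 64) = (8*j^3 - 36*j^2 + 46*j - 15)/(8*(j^3 - 14*j^2 + 56*j - 64))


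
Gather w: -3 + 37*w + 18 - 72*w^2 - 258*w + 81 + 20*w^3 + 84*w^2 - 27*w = 20*w^3 + 12*w^2 - 248*w + 96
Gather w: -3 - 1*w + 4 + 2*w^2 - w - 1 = 2*w^2 - 2*w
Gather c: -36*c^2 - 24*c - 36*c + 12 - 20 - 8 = -36*c^2 - 60*c - 16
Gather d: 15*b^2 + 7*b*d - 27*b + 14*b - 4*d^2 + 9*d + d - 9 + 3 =15*b^2 - 13*b - 4*d^2 + d*(7*b + 10) - 6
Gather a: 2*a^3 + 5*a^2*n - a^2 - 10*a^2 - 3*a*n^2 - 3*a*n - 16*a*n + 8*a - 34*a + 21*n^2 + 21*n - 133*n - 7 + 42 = 2*a^3 + a^2*(5*n - 11) + a*(-3*n^2 - 19*n - 26) + 21*n^2 - 112*n + 35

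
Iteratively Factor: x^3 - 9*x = (x - 3)*(x^2 + 3*x) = (x - 3)*(x + 3)*(x)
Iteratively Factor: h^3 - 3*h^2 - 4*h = (h + 1)*(h^2 - 4*h) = h*(h + 1)*(h - 4)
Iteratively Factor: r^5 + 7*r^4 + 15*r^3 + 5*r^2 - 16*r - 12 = (r + 2)*(r^4 + 5*r^3 + 5*r^2 - 5*r - 6) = (r + 1)*(r + 2)*(r^3 + 4*r^2 + r - 6) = (r + 1)*(r + 2)^2*(r^2 + 2*r - 3) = (r + 1)*(r + 2)^2*(r + 3)*(r - 1)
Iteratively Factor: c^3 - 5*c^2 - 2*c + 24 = (c - 3)*(c^2 - 2*c - 8) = (c - 4)*(c - 3)*(c + 2)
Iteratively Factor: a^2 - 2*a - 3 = (a + 1)*(a - 3)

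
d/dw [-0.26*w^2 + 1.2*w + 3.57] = 1.2 - 0.52*w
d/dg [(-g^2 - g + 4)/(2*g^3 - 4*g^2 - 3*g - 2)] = (2*g^4 + 4*g^3 - 25*g^2 + 36*g + 14)/(4*g^6 - 16*g^5 + 4*g^4 + 16*g^3 + 25*g^2 + 12*g + 4)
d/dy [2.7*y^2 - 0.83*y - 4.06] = 5.4*y - 0.83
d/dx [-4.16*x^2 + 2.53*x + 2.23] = 2.53 - 8.32*x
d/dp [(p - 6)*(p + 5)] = 2*p - 1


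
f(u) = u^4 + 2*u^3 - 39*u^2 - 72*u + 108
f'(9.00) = 2628.00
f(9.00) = 4320.00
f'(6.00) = 540.00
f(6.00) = 0.00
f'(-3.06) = 108.25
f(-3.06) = -6.49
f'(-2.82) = 105.97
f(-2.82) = 19.29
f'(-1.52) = 46.38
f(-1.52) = 125.65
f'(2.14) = -172.24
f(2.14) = -184.11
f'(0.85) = -131.51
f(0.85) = 20.37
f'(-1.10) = 15.74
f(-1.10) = 138.81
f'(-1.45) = 41.52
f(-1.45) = 128.73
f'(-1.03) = 10.33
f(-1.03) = 139.72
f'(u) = 4*u^3 + 6*u^2 - 78*u - 72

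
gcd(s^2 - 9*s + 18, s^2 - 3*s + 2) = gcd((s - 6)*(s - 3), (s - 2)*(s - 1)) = 1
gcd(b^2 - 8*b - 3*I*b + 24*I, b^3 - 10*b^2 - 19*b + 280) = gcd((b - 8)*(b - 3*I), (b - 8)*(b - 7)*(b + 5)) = b - 8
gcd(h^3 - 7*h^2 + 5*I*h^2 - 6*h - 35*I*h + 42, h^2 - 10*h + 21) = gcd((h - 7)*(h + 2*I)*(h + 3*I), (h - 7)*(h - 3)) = h - 7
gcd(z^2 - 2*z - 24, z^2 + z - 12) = z + 4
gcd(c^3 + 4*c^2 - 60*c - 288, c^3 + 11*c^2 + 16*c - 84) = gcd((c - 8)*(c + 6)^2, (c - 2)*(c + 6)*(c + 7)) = c + 6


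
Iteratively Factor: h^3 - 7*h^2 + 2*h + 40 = (h + 2)*(h^2 - 9*h + 20) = (h - 4)*(h + 2)*(h - 5)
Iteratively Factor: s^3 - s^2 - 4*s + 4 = (s - 1)*(s^2 - 4) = (s - 2)*(s - 1)*(s + 2)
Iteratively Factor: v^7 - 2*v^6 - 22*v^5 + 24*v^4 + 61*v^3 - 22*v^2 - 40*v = (v + 4)*(v^6 - 6*v^5 + 2*v^4 + 16*v^3 - 3*v^2 - 10*v) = (v - 5)*(v + 4)*(v^5 - v^4 - 3*v^3 + v^2 + 2*v) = (v - 5)*(v - 2)*(v + 4)*(v^4 + v^3 - v^2 - v) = (v - 5)*(v - 2)*(v + 1)*(v + 4)*(v^3 - v) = v*(v - 5)*(v - 2)*(v + 1)*(v + 4)*(v^2 - 1) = v*(v - 5)*(v - 2)*(v + 1)^2*(v + 4)*(v - 1)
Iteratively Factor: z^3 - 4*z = (z + 2)*(z^2 - 2*z) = (z - 2)*(z + 2)*(z)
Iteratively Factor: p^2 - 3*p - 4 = (p - 4)*(p + 1)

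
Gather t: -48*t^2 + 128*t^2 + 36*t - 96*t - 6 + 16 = 80*t^2 - 60*t + 10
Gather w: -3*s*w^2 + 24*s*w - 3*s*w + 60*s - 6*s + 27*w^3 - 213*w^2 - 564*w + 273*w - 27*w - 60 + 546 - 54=54*s + 27*w^3 + w^2*(-3*s - 213) + w*(21*s - 318) + 432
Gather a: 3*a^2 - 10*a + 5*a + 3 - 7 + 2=3*a^2 - 5*a - 2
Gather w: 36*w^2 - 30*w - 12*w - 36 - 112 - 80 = 36*w^2 - 42*w - 228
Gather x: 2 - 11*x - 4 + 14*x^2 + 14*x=14*x^2 + 3*x - 2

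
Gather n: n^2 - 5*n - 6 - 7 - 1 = n^2 - 5*n - 14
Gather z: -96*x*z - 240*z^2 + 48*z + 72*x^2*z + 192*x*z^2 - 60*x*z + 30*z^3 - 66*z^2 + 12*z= 30*z^3 + z^2*(192*x - 306) + z*(72*x^2 - 156*x + 60)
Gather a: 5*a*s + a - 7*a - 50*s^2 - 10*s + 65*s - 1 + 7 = a*(5*s - 6) - 50*s^2 + 55*s + 6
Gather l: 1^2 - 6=-5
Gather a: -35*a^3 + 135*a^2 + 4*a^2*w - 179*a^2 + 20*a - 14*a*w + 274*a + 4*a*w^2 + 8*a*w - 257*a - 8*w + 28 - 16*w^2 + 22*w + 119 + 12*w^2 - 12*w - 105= -35*a^3 + a^2*(4*w - 44) + a*(4*w^2 - 6*w + 37) - 4*w^2 + 2*w + 42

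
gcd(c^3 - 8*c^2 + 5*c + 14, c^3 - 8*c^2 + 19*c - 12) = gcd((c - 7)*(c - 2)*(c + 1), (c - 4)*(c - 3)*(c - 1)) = 1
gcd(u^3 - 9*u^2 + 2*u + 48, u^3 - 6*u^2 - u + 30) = u^2 - u - 6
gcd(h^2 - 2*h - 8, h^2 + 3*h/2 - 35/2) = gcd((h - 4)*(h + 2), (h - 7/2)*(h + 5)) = 1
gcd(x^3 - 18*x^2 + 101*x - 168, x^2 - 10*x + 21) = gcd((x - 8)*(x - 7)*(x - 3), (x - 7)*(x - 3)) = x^2 - 10*x + 21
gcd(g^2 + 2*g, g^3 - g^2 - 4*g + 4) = g + 2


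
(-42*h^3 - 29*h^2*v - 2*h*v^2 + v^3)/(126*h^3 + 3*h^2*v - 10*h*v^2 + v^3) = (2*h + v)/(-6*h + v)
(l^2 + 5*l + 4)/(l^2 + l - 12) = (l + 1)/(l - 3)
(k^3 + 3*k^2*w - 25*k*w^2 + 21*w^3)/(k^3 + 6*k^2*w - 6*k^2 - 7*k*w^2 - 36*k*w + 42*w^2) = (k - 3*w)/(k - 6)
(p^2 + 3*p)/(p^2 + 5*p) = (p + 3)/(p + 5)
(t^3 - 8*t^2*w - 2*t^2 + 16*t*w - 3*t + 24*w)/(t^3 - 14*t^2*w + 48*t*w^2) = (t^2 - 2*t - 3)/(t*(t - 6*w))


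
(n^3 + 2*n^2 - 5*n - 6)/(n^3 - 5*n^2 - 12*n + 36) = (n + 1)/(n - 6)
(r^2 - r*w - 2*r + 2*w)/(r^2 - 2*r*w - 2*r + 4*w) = (r - w)/(r - 2*w)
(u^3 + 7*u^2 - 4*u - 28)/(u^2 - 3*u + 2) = (u^2 + 9*u + 14)/(u - 1)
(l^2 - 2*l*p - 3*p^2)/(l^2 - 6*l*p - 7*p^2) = (-l + 3*p)/(-l + 7*p)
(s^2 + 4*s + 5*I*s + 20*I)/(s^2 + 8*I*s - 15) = (s + 4)/(s + 3*I)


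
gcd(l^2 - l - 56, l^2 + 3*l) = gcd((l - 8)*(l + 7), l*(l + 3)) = 1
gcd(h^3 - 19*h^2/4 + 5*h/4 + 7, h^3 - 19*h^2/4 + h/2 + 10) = h - 4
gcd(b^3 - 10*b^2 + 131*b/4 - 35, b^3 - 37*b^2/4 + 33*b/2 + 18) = b - 4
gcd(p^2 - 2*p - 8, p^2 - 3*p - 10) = p + 2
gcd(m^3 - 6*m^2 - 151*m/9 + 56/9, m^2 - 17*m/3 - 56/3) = m^2 - 17*m/3 - 56/3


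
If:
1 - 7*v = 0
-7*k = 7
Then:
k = -1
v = 1/7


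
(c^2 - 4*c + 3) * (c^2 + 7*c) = c^4 + 3*c^3 - 25*c^2 + 21*c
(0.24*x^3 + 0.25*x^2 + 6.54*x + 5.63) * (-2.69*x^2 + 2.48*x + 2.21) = -0.6456*x^5 - 0.0773*x^4 - 16.4422*x^3 + 1.627*x^2 + 28.4158*x + 12.4423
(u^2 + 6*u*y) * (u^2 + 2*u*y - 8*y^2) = u^4 + 8*u^3*y + 4*u^2*y^2 - 48*u*y^3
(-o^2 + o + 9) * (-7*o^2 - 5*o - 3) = 7*o^4 - 2*o^3 - 65*o^2 - 48*o - 27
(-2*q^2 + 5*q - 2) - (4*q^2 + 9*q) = -6*q^2 - 4*q - 2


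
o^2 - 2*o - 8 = (o - 4)*(o + 2)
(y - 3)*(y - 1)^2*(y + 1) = y^4 - 4*y^3 + 2*y^2 + 4*y - 3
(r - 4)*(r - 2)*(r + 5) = r^3 - r^2 - 22*r + 40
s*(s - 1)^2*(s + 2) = s^4 - 3*s^2 + 2*s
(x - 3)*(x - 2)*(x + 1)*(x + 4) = x^4 - 15*x^2 + 10*x + 24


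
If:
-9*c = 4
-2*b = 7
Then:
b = -7/2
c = -4/9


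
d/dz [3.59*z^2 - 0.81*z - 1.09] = 7.18*z - 0.81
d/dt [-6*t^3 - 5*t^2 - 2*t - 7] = -18*t^2 - 10*t - 2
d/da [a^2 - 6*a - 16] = 2*a - 6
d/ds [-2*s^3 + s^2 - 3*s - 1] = -6*s^2 + 2*s - 3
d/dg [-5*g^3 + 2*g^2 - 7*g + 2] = -15*g^2 + 4*g - 7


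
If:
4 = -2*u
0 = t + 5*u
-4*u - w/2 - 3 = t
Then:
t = 10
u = -2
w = -10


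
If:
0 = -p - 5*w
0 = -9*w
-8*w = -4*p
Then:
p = 0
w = 0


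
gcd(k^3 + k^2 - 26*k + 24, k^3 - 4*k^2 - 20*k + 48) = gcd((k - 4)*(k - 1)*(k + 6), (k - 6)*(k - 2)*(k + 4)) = 1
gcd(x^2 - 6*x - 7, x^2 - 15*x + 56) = x - 7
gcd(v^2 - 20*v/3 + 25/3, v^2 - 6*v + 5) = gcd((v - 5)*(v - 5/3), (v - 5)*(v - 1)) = v - 5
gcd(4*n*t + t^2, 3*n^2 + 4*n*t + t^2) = 1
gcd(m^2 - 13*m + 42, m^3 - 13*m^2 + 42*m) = m^2 - 13*m + 42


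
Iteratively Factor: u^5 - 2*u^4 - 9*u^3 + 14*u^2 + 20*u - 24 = (u + 2)*(u^4 - 4*u^3 - u^2 + 16*u - 12) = (u + 2)^2*(u^3 - 6*u^2 + 11*u - 6) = (u - 2)*(u + 2)^2*(u^2 - 4*u + 3) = (u - 2)*(u - 1)*(u + 2)^2*(u - 3)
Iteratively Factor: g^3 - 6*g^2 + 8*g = (g)*(g^2 - 6*g + 8) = g*(g - 2)*(g - 4)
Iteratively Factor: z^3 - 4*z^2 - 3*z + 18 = (z - 3)*(z^2 - z - 6) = (z - 3)*(z + 2)*(z - 3)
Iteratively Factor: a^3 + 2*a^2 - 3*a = (a - 1)*(a^2 + 3*a) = a*(a - 1)*(a + 3)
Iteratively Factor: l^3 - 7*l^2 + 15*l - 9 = (l - 3)*(l^2 - 4*l + 3) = (l - 3)*(l - 1)*(l - 3)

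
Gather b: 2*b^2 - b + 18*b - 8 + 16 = 2*b^2 + 17*b + 8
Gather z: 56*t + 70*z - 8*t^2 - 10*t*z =-8*t^2 + 56*t + z*(70 - 10*t)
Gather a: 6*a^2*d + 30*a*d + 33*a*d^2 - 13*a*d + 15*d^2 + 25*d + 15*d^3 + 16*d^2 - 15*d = 6*a^2*d + a*(33*d^2 + 17*d) + 15*d^3 + 31*d^2 + 10*d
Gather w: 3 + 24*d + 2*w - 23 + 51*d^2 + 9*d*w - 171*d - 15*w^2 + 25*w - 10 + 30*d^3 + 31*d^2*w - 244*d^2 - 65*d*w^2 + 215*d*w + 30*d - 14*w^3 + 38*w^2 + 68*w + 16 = 30*d^3 - 193*d^2 - 117*d - 14*w^3 + w^2*(23 - 65*d) + w*(31*d^2 + 224*d + 95) - 14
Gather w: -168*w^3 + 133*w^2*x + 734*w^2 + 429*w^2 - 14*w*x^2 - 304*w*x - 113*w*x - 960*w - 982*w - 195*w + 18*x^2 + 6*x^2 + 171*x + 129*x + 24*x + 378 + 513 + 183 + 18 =-168*w^3 + w^2*(133*x + 1163) + w*(-14*x^2 - 417*x - 2137) + 24*x^2 + 324*x + 1092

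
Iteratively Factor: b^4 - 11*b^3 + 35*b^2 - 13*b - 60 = (b - 4)*(b^3 - 7*b^2 + 7*b + 15) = (b - 4)*(b - 3)*(b^2 - 4*b - 5) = (b - 4)*(b - 3)*(b + 1)*(b - 5)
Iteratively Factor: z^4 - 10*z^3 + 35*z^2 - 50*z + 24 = (z - 3)*(z^3 - 7*z^2 + 14*z - 8) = (z - 3)*(z - 1)*(z^2 - 6*z + 8) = (z - 4)*(z - 3)*(z - 1)*(z - 2)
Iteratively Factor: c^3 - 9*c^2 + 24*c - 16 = (c - 1)*(c^2 - 8*c + 16) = (c - 4)*(c - 1)*(c - 4)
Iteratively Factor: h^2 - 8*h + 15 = (h - 3)*(h - 5)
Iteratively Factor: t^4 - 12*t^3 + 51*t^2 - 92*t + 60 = (t - 3)*(t^3 - 9*t^2 + 24*t - 20) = (t - 5)*(t - 3)*(t^2 - 4*t + 4) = (t - 5)*(t - 3)*(t - 2)*(t - 2)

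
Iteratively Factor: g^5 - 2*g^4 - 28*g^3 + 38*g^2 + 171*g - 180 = (g + 4)*(g^4 - 6*g^3 - 4*g^2 + 54*g - 45) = (g - 5)*(g + 4)*(g^3 - g^2 - 9*g + 9) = (g - 5)*(g - 1)*(g + 4)*(g^2 - 9) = (g - 5)*(g - 1)*(g + 3)*(g + 4)*(g - 3)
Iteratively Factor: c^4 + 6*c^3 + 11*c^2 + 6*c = (c + 3)*(c^3 + 3*c^2 + 2*c) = c*(c + 3)*(c^2 + 3*c + 2) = c*(c + 2)*(c + 3)*(c + 1)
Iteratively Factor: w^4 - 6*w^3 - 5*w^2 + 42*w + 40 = (w + 1)*(w^3 - 7*w^2 + 2*w + 40) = (w - 5)*(w + 1)*(w^2 - 2*w - 8) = (w - 5)*(w - 4)*(w + 1)*(w + 2)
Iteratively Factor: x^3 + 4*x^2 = (x)*(x^2 + 4*x) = x*(x + 4)*(x)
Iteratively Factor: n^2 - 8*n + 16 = (n - 4)*(n - 4)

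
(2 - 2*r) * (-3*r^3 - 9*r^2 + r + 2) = 6*r^4 + 12*r^3 - 20*r^2 - 2*r + 4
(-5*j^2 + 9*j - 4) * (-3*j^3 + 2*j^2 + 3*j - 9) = 15*j^5 - 37*j^4 + 15*j^3 + 64*j^2 - 93*j + 36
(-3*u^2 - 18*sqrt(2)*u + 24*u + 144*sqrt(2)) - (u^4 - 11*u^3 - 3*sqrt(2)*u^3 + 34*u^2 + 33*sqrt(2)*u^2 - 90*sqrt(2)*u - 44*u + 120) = -u^4 + 3*sqrt(2)*u^3 + 11*u^3 - 33*sqrt(2)*u^2 - 37*u^2 + 68*u + 72*sqrt(2)*u - 120 + 144*sqrt(2)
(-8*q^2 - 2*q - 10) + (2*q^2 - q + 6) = -6*q^2 - 3*q - 4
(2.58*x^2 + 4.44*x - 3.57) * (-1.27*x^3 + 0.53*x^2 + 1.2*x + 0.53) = -3.2766*x^5 - 4.2714*x^4 + 9.9831*x^3 + 4.8033*x^2 - 1.9308*x - 1.8921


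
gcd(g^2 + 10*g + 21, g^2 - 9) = g + 3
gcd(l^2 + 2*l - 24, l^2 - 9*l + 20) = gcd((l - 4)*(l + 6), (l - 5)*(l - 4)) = l - 4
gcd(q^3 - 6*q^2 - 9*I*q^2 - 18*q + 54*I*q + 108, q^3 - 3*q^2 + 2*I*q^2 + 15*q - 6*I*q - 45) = q - 3*I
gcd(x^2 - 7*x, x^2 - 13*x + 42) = x - 7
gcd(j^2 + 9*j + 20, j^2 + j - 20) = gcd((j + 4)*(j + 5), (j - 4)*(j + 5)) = j + 5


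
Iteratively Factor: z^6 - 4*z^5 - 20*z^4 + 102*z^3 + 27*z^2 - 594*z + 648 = (z - 2)*(z^5 - 2*z^4 - 24*z^3 + 54*z^2 + 135*z - 324) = (z - 3)*(z - 2)*(z^4 + z^3 - 21*z^2 - 9*z + 108) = (z - 3)^2*(z - 2)*(z^3 + 4*z^2 - 9*z - 36) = (z - 3)^2*(z - 2)*(z + 3)*(z^2 + z - 12) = (z - 3)^3*(z - 2)*(z + 3)*(z + 4)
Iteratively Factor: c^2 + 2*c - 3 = (c - 1)*(c + 3)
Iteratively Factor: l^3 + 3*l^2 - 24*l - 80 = (l + 4)*(l^2 - l - 20) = (l + 4)^2*(l - 5)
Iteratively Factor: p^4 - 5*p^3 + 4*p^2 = (p - 1)*(p^3 - 4*p^2) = p*(p - 1)*(p^2 - 4*p) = p^2*(p - 1)*(p - 4)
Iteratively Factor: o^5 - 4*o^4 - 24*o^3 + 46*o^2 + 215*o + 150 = (o - 5)*(o^4 + o^3 - 19*o^2 - 49*o - 30) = (o - 5)^2*(o^3 + 6*o^2 + 11*o + 6) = (o - 5)^2*(o + 2)*(o^2 + 4*o + 3) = (o - 5)^2*(o + 2)*(o + 3)*(o + 1)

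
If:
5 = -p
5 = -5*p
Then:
No Solution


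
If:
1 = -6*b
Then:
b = -1/6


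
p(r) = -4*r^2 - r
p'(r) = -8*r - 1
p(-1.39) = -6.34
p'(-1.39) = 10.12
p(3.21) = -44.43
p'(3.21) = -26.68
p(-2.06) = -14.91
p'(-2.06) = 15.48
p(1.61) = -11.98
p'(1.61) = -13.88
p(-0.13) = 0.06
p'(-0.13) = 0.04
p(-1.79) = -11.03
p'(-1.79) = 13.32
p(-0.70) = -1.26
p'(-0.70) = 4.60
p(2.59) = -29.42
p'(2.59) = -21.72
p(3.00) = -39.00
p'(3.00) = -25.00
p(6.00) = -150.00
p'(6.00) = -49.00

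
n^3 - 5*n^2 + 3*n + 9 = (n - 3)^2*(n + 1)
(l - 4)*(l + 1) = l^2 - 3*l - 4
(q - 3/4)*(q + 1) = q^2 + q/4 - 3/4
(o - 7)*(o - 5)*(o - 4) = o^3 - 16*o^2 + 83*o - 140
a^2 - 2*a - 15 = (a - 5)*(a + 3)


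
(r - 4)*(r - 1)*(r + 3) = r^3 - 2*r^2 - 11*r + 12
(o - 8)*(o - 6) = o^2 - 14*o + 48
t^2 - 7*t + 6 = (t - 6)*(t - 1)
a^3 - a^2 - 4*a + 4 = (a - 2)*(a - 1)*(a + 2)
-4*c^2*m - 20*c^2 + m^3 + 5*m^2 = (-2*c + m)*(2*c + m)*(m + 5)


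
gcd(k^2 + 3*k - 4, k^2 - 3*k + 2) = k - 1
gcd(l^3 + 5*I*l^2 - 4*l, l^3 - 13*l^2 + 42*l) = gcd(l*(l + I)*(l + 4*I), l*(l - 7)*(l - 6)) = l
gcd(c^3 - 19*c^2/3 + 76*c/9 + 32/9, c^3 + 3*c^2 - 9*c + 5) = 1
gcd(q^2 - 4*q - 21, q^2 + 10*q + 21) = q + 3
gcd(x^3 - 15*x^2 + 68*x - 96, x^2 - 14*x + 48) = x - 8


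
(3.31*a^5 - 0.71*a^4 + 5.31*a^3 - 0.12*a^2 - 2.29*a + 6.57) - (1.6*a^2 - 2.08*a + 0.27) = 3.31*a^5 - 0.71*a^4 + 5.31*a^3 - 1.72*a^2 - 0.21*a + 6.3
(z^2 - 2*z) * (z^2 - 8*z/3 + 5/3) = z^4 - 14*z^3/3 + 7*z^2 - 10*z/3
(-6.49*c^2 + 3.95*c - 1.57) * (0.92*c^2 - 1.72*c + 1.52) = -5.9708*c^4 + 14.7968*c^3 - 18.1032*c^2 + 8.7044*c - 2.3864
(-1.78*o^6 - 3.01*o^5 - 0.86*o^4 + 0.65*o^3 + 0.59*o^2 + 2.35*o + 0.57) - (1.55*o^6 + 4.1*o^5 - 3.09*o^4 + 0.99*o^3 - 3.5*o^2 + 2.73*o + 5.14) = -3.33*o^6 - 7.11*o^5 + 2.23*o^4 - 0.34*o^3 + 4.09*o^2 - 0.38*o - 4.57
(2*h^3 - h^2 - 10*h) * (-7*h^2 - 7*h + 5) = -14*h^5 - 7*h^4 + 87*h^3 + 65*h^2 - 50*h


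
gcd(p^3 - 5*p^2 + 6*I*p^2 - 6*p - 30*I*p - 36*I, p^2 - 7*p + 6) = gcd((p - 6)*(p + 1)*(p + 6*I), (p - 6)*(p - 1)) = p - 6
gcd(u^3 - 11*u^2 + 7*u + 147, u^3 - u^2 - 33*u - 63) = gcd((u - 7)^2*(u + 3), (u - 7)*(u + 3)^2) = u^2 - 4*u - 21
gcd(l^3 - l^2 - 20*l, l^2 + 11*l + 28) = l + 4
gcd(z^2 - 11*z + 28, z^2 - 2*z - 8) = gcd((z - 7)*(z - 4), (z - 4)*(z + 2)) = z - 4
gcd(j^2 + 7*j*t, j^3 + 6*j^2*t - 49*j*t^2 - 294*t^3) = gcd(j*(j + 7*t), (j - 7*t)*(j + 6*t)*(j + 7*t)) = j + 7*t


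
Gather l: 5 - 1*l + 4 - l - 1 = 8 - 2*l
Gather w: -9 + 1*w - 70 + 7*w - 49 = 8*w - 128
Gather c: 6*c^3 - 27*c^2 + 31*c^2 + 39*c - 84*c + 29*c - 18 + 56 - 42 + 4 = 6*c^3 + 4*c^2 - 16*c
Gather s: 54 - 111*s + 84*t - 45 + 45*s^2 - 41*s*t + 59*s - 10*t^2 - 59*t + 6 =45*s^2 + s*(-41*t - 52) - 10*t^2 + 25*t + 15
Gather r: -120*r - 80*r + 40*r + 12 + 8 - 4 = 16 - 160*r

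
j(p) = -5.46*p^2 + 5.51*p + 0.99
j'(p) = 5.51 - 10.92*p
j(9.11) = -401.95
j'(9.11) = -93.97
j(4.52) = -85.65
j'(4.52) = -43.85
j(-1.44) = -18.27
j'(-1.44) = 21.23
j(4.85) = -100.72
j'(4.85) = -47.45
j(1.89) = -8.10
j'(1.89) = -15.13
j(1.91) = -8.40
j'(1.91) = -15.35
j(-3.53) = -86.50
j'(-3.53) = 44.06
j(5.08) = -111.92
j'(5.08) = -49.96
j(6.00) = -162.51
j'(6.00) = -60.01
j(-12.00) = -851.37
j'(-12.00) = 136.55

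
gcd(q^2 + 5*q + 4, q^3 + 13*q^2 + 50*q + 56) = q + 4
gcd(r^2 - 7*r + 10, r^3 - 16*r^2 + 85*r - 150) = r - 5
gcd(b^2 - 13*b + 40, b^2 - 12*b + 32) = b - 8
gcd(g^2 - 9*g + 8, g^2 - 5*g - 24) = g - 8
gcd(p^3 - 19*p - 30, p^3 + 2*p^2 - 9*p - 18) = p^2 + 5*p + 6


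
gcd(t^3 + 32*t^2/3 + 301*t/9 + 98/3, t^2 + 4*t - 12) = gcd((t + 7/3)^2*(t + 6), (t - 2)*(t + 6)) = t + 6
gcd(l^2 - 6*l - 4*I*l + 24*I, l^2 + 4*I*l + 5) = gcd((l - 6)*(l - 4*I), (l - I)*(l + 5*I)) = 1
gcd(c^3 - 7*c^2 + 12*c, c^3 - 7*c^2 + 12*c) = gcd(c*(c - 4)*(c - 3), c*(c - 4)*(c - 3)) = c^3 - 7*c^2 + 12*c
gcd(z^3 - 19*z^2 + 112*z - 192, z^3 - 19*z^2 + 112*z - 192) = z^3 - 19*z^2 + 112*z - 192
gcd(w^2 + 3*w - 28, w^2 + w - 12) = 1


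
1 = 1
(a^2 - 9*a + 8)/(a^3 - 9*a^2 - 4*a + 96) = (a - 1)/(a^2 - a - 12)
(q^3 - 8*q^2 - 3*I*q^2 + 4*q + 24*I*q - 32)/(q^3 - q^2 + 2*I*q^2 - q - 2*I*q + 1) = (q^2 - 4*q*(2 + I) + 32*I)/(q^2 + q*(-1 + I) - I)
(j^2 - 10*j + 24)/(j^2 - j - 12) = (j - 6)/(j + 3)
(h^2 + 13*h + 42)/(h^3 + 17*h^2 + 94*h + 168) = 1/(h + 4)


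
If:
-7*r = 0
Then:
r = 0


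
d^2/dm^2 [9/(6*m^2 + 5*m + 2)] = 18*(-36*m^2 - 30*m + (12*m + 5)^2 - 12)/(6*m^2 + 5*m + 2)^3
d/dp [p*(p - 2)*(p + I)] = 3*p^2 + 2*p*(-2 + I) - 2*I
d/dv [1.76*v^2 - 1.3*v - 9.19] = 3.52*v - 1.3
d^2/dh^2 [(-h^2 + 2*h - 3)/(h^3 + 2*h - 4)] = 2*(-h^6 + 6*h^5 - 12*h^4 - 32*h^3 + 30*h^2 - 36*h - 12)/(h^9 + 6*h^7 - 12*h^6 + 12*h^5 - 48*h^4 + 56*h^3 - 48*h^2 + 96*h - 64)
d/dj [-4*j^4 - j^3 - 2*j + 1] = -16*j^3 - 3*j^2 - 2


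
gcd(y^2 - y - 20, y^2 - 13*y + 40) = y - 5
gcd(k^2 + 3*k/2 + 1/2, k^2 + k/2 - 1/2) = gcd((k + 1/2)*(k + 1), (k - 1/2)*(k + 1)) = k + 1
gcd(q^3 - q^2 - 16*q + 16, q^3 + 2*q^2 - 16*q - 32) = q^2 - 16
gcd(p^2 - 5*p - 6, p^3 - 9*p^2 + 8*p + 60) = p - 6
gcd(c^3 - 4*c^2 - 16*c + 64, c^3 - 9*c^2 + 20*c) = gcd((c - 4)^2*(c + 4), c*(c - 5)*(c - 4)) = c - 4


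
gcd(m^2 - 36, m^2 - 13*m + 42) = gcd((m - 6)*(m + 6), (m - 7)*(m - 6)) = m - 6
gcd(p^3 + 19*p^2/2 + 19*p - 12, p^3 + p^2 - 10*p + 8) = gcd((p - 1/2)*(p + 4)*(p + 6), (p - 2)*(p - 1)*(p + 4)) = p + 4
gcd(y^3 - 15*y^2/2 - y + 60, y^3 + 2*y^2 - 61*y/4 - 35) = y^2 - 3*y/2 - 10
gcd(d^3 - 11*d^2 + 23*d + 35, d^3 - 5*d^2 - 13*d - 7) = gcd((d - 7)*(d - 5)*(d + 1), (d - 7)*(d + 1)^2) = d^2 - 6*d - 7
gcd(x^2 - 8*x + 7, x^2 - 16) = 1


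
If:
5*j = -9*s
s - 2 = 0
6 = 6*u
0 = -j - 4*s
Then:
No Solution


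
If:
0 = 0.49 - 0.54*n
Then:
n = 0.91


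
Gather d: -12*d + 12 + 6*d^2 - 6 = 6*d^2 - 12*d + 6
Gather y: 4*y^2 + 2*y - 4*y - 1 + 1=4*y^2 - 2*y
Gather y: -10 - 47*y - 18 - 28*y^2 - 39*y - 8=-28*y^2 - 86*y - 36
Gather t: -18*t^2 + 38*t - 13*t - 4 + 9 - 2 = -18*t^2 + 25*t + 3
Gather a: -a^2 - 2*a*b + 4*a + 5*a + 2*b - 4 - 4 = -a^2 + a*(9 - 2*b) + 2*b - 8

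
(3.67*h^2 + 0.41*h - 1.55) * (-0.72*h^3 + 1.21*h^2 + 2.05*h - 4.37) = -2.6424*h^5 + 4.1455*h^4 + 9.1356*h^3 - 17.0729*h^2 - 4.9692*h + 6.7735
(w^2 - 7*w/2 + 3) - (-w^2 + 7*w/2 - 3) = 2*w^2 - 7*w + 6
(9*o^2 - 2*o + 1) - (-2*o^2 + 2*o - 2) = 11*o^2 - 4*o + 3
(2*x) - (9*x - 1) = 1 - 7*x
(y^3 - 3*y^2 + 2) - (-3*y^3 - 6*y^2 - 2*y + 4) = 4*y^3 + 3*y^2 + 2*y - 2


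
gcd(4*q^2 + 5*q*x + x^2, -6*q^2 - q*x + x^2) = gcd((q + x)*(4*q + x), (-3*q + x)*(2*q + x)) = 1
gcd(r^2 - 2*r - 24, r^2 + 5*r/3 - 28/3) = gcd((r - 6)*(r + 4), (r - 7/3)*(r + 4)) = r + 4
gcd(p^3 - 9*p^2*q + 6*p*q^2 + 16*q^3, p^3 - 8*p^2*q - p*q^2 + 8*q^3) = p^2 - 7*p*q - 8*q^2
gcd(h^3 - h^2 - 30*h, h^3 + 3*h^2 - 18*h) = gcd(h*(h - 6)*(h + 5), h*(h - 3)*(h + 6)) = h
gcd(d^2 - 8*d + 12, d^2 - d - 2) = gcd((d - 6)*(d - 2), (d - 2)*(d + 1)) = d - 2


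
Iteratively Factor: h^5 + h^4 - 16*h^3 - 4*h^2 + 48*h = (h + 2)*(h^4 - h^3 - 14*h^2 + 24*h) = h*(h + 2)*(h^3 - h^2 - 14*h + 24) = h*(h - 3)*(h + 2)*(h^2 + 2*h - 8) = h*(h - 3)*(h - 2)*(h + 2)*(h + 4)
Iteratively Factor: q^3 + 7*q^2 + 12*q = (q + 3)*(q^2 + 4*q) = (q + 3)*(q + 4)*(q)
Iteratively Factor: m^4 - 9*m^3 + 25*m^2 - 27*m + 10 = (m - 1)*(m^3 - 8*m^2 + 17*m - 10) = (m - 2)*(m - 1)*(m^2 - 6*m + 5) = (m - 2)*(m - 1)^2*(m - 5)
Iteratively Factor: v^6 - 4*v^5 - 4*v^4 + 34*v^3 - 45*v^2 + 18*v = (v)*(v^5 - 4*v^4 - 4*v^3 + 34*v^2 - 45*v + 18) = v*(v - 1)*(v^4 - 3*v^3 - 7*v^2 + 27*v - 18) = v*(v - 1)*(v + 3)*(v^3 - 6*v^2 + 11*v - 6) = v*(v - 1)^2*(v + 3)*(v^2 - 5*v + 6) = v*(v - 3)*(v - 1)^2*(v + 3)*(v - 2)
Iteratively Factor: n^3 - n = (n)*(n^2 - 1) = n*(n - 1)*(n + 1)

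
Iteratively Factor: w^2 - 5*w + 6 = (w - 3)*(w - 2)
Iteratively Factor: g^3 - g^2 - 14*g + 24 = (g - 3)*(g^2 + 2*g - 8) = (g - 3)*(g - 2)*(g + 4)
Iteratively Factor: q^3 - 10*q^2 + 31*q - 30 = (q - 2)*(q^2 - 8*q + 15) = (q - 5)*(q - 2)*(q - 3)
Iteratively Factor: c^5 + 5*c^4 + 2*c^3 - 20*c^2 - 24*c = (c + 2)*(c^4 + 3*c^3 - 4*c^2 - 12*c) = (c + 2)^2*(c^3 + c^2 - 6*c) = (c + 2)^2*(c + 3)*(c^2 - 2*c) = (c - 2)*(c + 2)^2*(c + 3)*(c)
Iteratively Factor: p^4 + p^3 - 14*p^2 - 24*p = (p + 2)*(p^3 - p^2 - 12*p) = (p + 2)*(p + 3)*(p^2 - 4*p) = (p - 4)*(p + 2)*(p + 3)*(p)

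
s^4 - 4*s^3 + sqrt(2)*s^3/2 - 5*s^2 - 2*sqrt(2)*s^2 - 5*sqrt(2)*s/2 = s*(s - 5)*(s + 1)*(s + sqrt(2)/2)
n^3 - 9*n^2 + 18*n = n*(n - 6)*(n - 3)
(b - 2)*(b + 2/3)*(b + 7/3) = b^3 + b^2 - 40*b/9 - 28/9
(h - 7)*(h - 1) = h^2 - 8*h + 7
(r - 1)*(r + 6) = r^2 + 5*r - 6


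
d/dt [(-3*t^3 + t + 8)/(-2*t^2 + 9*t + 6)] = 2*(3*t^4 - 27*t^3 - 26*t^2 + 16*t - 33)/(4*t^4 - 36*t^3 + 57*t^2 + 108*t + 36)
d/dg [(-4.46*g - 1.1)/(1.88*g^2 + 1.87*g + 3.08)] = (8.3848*g^2 + 4.136*g - 11.6798)/(3.5344*g^4 + 7.0312*g^3 + 15.0777*g^2 + 11.5192*g + 9.4864)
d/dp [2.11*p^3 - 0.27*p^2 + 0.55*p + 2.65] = 6.33*p^2 - 0.54*p + 0.55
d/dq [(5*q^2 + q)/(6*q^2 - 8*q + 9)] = (-46*q^2 + 90*q + 9)/(36*q^4 - 96*q^3 + 172*q^2 - 144*q + 81)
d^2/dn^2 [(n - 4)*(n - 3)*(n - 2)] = 6*n - 18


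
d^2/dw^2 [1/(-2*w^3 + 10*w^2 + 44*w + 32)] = ((3*w - 5)*(-w^3 + 5*w^2 + 22*w + 16) + (-3*w^2 + 10*w + 22)^2)/(-w^3 + 5*w^2 + 22*w + 16)^3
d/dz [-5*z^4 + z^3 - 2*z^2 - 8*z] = -20*z^3 + 3*z^2 - 4*z - 8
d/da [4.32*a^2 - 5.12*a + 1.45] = 8.64*a - 5.12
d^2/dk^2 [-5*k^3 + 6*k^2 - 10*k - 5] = 12 - 30*k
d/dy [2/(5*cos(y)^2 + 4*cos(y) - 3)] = 4*(5*cos(y) + 2)*sin(y)/(5*cos(y)^2 + 4*cos(y) - 3)^2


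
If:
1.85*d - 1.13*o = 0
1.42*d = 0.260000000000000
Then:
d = 0.18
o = 0.30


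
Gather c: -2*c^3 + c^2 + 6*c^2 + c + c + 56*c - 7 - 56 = -2*c^3 + 7*c^2 + 58*c - 63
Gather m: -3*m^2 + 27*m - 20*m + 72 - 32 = -3*m^2 + 7*m + 40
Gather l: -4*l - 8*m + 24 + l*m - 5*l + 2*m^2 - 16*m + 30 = l*(m - 9) + 2*m^2 - 24*m + 54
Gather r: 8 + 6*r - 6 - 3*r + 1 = 3*r + 3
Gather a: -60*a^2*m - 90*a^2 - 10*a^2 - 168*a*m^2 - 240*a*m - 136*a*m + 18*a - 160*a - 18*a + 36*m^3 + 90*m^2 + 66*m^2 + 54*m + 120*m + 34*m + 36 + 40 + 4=a^2*(-60*m - 100) + a*(-168*m^2 - 376*m - 160) + 36*m^3 + 156*m^2 + 208*m + 80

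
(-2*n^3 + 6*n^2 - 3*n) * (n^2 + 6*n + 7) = -2*n^5 - 6*n^4 + 19*n^3 + 24*n^2 - 21*n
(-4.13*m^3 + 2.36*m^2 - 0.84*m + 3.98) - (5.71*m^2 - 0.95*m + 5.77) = -4.13*m^3 - 3.35*m^2 + 0.11*m - 1.79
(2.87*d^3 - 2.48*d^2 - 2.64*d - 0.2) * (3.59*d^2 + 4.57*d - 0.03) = 10.3033*d^5 + 4.2127*d^4 - 20.8973*d^3 - 12.7084*d^2 - 0.8348*d + 0.006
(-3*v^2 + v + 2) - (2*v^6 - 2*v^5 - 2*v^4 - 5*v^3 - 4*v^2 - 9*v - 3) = -2*v^6 + 2*v^5 + 2*v^4 + 5*v^3 + v^2 + 10*v + 5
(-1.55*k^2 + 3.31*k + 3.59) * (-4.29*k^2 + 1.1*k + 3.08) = 6.6495*k^4 - 15.9049*k^3 - 16.5341*k^2 + 14.1438*k + 11.0572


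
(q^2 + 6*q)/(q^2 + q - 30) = q/(q - 5)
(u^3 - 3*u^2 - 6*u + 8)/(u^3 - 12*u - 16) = (u - 1)/(u + 2)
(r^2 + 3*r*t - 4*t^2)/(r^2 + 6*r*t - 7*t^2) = (r + 4*t)/(r + 7*t)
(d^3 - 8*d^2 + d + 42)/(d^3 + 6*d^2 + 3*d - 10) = (d^2 - 10*d + 21)/(d^2 + 4*d - 5)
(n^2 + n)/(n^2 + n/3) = 3*(n + 1)/(3*n + 1)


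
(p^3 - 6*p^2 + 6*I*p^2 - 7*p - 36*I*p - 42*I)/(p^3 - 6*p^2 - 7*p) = (p + 6*I)/p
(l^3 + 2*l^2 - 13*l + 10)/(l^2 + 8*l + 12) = (l^3 + 2*l^2 - 13*l + 10)/(l^2 + 8*l + 12)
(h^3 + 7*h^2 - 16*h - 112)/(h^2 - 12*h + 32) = (h^2 + 11*h + 28)/(h - 8)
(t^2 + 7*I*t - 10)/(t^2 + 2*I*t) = (t + 5*I)/t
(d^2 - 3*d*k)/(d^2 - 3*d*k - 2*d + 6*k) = d/(d - 2)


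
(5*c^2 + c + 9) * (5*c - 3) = 25*c^3 - 10*c^2 + 42*c - 27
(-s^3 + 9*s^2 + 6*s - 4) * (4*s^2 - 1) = -4*s^5 + 36*s^4 + 25*s^3 - 25*s^2 - 6*s + 4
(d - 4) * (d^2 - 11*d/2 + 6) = d^3 - 19*d^2/2 + 28*d - 24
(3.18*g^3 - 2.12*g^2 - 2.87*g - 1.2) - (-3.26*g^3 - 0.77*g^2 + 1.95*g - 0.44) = 6.44*g^3 - 1.35*g^2 - 4.82*g - 0.76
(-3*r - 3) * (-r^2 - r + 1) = 3*r^3 + 6*r^2 - 3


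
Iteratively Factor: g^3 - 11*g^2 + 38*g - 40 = (g - 4)*(g^2 - 7*g + 10) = (g - 4)*(g - 2)*(g - 5)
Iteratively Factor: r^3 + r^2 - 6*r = (r)*(r^2 + r - 6) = r*(r + 3)*(r - 2)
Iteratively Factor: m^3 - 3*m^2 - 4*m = (m - 4)*(m^2 + m) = m*(m - 4)*(m + 1)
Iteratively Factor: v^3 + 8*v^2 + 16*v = (v)*(v^2 + 8*v + 16) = v*(v + 4)*(v + 4)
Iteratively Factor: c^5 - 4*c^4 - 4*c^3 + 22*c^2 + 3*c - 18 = (c + 1)*(c^4 - 5*c^3 + c^2 + 21*c - 18) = (c - 3)*(c + 1)*(c^3 - 2*c^2 - 5*c + 6) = (c - 3)^2*(c + 1)*(c^2 + c - 2) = (c - 3)^2*(c - 1)*(c + 1)*(c + 2)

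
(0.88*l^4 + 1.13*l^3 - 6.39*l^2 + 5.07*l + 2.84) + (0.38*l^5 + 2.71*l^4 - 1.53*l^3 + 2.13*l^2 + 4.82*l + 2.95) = 0.38*l^5 + 3.59*l^4 - 0.4*l^3 - 4.26*l^2 + 9.89*l + 5.79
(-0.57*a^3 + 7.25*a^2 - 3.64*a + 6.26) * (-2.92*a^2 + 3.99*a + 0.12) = 1.6644*a^5 - 23.4443*a^4 + 39.4879*a^3 - 31.9328*a^2 + 24.5406*a + 0.7512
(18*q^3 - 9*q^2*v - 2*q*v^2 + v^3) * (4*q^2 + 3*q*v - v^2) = 72*q^5 + 18*q^4*v - 53*q^3*v^2 + 7*q^2*v^3 + 5*q*v^4 - v^5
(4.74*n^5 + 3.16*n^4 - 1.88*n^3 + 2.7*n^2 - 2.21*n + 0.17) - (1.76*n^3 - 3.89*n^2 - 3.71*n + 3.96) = 4.74*n^5 + 3.16*n^4 - 3.64*n^3 + 6.59*n^2 + 1.5*n - 3.79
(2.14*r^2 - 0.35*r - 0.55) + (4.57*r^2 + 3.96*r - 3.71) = 6.71*r^2 + 3.61*r - 4.26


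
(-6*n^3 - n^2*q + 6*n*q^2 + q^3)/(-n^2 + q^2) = 6*n + q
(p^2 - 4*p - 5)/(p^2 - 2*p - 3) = (p - 5)/(p - 3)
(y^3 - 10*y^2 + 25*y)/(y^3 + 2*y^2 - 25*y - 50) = y*(y - 5)/(y^2 + 7*y + 10)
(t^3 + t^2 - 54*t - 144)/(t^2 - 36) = (t^2 - 5*t - 24)/(t - 6)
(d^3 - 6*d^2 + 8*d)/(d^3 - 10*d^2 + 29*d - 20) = d*(d - 2)/(d^2 - 6*d + 5)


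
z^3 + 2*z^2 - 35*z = z*(z - 5)*(z + 7)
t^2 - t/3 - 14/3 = (t - 7/3)*(t + 2)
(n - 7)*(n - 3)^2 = n^3 - 13*n^2 + 51*n - 63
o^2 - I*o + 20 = (o - 5*I)*(o + 4*I)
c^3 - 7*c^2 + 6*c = c*(c - 6)*(c - 1)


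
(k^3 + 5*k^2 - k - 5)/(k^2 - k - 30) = (k^2 - 1)/(k - 6)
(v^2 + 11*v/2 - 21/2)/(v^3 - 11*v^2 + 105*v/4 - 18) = 2*(v + 7)/(2*v^2 - 19*v + 24)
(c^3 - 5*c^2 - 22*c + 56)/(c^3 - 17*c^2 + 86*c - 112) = (c + 4)/(c - 8)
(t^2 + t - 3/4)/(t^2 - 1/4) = (2*t + 3)/(2*t + 1)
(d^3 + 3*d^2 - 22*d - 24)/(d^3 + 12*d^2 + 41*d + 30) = (d - 4)/(d + 5)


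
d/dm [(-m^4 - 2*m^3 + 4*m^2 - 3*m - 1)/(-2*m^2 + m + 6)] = (4*m^5 + m^4 - 28*m^3 - 38*m^2 + 44*m - 17)/(4*m^4 - 4*m^3 - 23*m^2 + 12*m + 36)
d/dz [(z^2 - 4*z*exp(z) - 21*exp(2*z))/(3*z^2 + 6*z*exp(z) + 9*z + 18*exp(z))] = ((-z^2 + 4*z*exp(z) + 21*exp(2*z))*(2*z*exp(z) + 2*z + 8*exp(z) + 3) + 2*(z^2 + 2*z*exp(z) + 3*z + 6*exp(z))*(-2*z*exp(z) + z - 21*exp(2*z) - 2*exp(z)))/(3*(z^2 + 2*z*exp(z) + 3*z + 6*exp(z))^2)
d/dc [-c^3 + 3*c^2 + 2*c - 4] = -3*c^2 + 6*c + 2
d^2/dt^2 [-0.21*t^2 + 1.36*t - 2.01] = -0.420000000000000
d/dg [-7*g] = -7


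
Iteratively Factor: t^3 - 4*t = (t + 2)*(t^2 - 2*t) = (t - 2)*(t + 2)*(t)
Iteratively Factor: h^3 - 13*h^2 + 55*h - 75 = (h - 5)*(h^2 - 8*h + 15) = (h - 5)^2*(h - 3)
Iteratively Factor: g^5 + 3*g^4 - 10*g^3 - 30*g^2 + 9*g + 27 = (g - 1)*(g^4 + 4*g^3 - 6*g^2 - 36*g - 27) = (g - 1)*(g + 1)*(g^3 + 3*g^2 - 9*g - 27) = (g - 3)*(g - 1)*(g + 1)*(g^2 + 6*g + 9) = (g - 3)*(g - 1)*(g + 1)*(g + 3)*(g + 3)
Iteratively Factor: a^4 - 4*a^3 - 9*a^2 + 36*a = (a)*(a^3 - 4*a^2 - 9*a + 36) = a*(a - 3)*(a^2 - a - 12) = a*(a - 4)*(a - 3)*(a + 3)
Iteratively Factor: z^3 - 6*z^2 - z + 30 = (z + 2)*(z^2 - 8*z + 15) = (z - 3)*(z + 2)*(z - 5)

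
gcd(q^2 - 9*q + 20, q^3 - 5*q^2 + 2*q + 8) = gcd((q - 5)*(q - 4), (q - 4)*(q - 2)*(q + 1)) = q - 4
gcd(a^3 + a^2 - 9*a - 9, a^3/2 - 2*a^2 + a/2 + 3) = a^2 - 2*a - 3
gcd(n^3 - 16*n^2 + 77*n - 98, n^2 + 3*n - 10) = n - 2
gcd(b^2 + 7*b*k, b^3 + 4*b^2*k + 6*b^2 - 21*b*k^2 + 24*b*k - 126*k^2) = b + 7*k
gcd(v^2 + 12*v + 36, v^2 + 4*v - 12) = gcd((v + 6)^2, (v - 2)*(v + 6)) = v + 6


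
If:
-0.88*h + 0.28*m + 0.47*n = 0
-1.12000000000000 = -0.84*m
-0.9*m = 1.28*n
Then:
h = -0.08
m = 1.33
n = -0.94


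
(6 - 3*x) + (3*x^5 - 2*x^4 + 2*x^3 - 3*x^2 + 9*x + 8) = 3*x^5 - 2*x^4 + 2*x^3 - 3*x^2 + 6*x + 14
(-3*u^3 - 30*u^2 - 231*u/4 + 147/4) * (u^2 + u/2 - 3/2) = -3*u^5 - 63*u^4/2 - 273*u^3/4 + 423*u^2/8 + 105*u - 441/8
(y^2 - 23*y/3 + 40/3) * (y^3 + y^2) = y^5 - 20*y^4/3 + 17*y^3/3 + 40*y^2/3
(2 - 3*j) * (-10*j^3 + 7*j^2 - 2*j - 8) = 30*j^4 - 41*j^3 + 20*j^2 + 20*j - 16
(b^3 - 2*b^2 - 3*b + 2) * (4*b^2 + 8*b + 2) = 4*b^5 - 26*b^3 - 20*b^2 + 10*b + 4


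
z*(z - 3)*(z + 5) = z^3 + 2*z^2 - 15*z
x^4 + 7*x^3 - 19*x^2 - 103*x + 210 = (x - 3)*(x - 2)*(x + 5)*(x + 7)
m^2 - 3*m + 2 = (m - 2)*(m - 1)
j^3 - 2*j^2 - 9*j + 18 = (j - 3)*(j - 2)*(j + 3)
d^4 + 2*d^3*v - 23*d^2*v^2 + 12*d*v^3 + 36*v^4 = (d - 3*v)*(d - 2*v)*(d + v)*(d + 6*v)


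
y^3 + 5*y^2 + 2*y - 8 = (y - 1)*(y + 2)*(y + 4)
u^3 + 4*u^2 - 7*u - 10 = (u - 2)*(u + 1)*(u + 5)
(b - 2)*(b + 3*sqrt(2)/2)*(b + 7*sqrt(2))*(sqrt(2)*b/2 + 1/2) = sqrt(2)*b^4/2 - sqrt(2)*b^3 + 9*b^3 - 18*b^2 + 59*sqrt(2)*b^2/4 - 59*sqrt(2)*b/2 + 21*b/2 - 21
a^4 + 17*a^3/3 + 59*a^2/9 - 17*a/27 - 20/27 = (a - 1/3)*(a + 1/3)*(a + 5/3)*(a + 4)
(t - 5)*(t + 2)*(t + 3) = t^3 - 19*t - 30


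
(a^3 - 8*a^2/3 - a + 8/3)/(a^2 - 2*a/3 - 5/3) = (3*a^2 - 11*a + 8)/(3*a - 5)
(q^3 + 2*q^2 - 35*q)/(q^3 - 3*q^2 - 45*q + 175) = q/(q - 5)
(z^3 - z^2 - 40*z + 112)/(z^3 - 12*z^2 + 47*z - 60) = (z^2 + 3*z - 28)/(z^2 - 8*z + 15)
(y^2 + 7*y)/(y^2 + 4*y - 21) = y/(y - 3)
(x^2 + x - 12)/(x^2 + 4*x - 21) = (x + 4)/(x + 7)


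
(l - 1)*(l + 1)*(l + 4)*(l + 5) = l^4 + 9*l^3 + 19*l^2 - 9*l - 20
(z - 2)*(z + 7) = z^2 + 5*z - 14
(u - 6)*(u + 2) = u^2 - 4*u - 12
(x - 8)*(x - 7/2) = x^2 - 23*x/2 + 28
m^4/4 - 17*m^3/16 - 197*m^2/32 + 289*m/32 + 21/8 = (m/4 + 1)*(m - 7)*(m - 3/2)*(m + 1/4)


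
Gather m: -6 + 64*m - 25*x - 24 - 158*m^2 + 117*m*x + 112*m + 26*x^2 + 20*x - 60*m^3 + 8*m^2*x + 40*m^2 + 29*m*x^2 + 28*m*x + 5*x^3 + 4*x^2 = -60*m^3 + m^2*(8*x - 118) + m*(29*x^2 + 145*x + 176) + 5*x^3 + 30*x^2 - 5*x - 30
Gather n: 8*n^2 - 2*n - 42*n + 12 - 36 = 8*n^2 - 44*n - 24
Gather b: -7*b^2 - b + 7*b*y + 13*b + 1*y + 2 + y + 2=-7*b^2 + b*(7*y + 12) + 2*y + 4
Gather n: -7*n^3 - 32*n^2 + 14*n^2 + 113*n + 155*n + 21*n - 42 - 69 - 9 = -7*n^3 - 18*n^2 + 289*n - 120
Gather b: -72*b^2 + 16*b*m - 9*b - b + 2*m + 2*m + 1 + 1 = -72*b^2 + b*(16*m - 10) + 4*m + 2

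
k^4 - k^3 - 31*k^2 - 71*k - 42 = (k - 7)*(k + 1)*(k + 2)*(k + 3)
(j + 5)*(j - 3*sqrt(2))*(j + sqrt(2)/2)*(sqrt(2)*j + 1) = sqrt(2)*j^4 - 4*j^3 + 5*sqrt(2)*j^3 - 20*j^2 - 11*sqrt(2)*j^2/2 - 55*sqrt(2)*j/2 - 3*j - 15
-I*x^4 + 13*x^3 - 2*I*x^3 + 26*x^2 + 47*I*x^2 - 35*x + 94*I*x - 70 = (x + 2)*(x + 5*I)*(x + 7*I)*(-I*x + 1)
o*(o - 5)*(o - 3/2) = o^3 - 13*o^2/2 + 15*o/2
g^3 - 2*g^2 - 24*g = g*(g - 6)*(g + 4)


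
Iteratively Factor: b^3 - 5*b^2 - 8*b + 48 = (b + 3)*(b^2 - 8*b + 16) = (b - 4)*(b + 3)*(b - 4)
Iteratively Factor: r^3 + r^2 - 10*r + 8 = (r + 4)*(r^2 - 3*r + 2) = (r - 1)*(r + 4)*(r - 2)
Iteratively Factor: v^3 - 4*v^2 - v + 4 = (v - 1)*(v^2 - 3*v - 4) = (v - 1)*(v + 1)*(v - 4)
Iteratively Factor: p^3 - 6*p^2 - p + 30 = (p - 5)*(p^2 - p - 6) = (p - 5)*(p + 2)*(p - 3)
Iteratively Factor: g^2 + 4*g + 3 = (g + 1)*(g + 3)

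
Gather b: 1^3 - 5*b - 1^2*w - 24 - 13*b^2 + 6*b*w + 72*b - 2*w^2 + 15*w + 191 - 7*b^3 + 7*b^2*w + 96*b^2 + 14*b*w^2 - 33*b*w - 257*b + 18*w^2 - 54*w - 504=-7*b^3 + b^2*(7*w + 83) + b*(14*w^2 - 27*w - 190) + 16*w^2 - 40*w - 336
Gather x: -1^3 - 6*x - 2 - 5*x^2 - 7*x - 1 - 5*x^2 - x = -10*x^2 - 14*x - 4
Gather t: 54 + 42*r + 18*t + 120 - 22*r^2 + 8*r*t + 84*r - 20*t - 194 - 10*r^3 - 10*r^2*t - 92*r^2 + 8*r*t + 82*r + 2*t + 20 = -10*r^3 - 114*r^2 + 208*r + t*(-10*r^2 + 16*r)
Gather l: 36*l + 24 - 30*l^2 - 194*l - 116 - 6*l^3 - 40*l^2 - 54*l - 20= -6*l^3 - 70*l^2 - 212*l - 112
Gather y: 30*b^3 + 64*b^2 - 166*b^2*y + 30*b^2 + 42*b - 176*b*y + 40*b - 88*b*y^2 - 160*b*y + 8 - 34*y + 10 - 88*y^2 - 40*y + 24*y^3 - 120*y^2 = 30*b^3 + 94*b^2 + 82*b + 24*y^3 + y^2*(-88*b - 208) + y*(-166*b^2 - 336*b - 74) + 18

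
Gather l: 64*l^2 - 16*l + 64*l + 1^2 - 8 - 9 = 64*l^2 + 48*l - 16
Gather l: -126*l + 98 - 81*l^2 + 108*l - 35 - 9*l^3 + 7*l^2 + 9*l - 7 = -9*l^3 - 74*l^2 - 9*l + 56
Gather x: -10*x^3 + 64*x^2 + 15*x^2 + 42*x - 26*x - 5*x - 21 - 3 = -10*x^3 + 79*x^2 + 11*x - 24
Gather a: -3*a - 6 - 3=-3*a - 9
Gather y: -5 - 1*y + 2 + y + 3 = 0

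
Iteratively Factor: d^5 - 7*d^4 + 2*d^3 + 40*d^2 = (d - 4)*(d^4 - 3*d^3 - 10*d^2) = d*(d - 4)*(d^3 - 3*d^2 - 10*d) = d*(d - 5)*(d - 4)*(d^2 + 2*d) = d*(d - 5)*(d - 4)*(d + 2)*(d)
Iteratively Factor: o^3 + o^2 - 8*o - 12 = (o - 3)*(o^2 + 4*o + 4) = (o - 3)*(o + 2)*(o + 2)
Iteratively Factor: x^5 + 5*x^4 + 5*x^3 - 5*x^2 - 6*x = (x + 3)*(x^4 + 2*x^3 - x^2 - 2*x) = (x + 2)*(x + 3)*(x^3 - x) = (x + 1)*(x + 2)*(x + 3)*(x^2 - x) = (x - 1)*(x + 1)*(x + 2)*(x + 3)*(x)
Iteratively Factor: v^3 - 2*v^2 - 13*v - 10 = (v + 1)*(v^2 - 3*v - 10) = (v + 1)*(v + 2)*(v - 5)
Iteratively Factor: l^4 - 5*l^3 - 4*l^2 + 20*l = (l - 2)*(l^3 - 3*l^2 - 10*l) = (l - 5)*(l - 2)*(l^2 + 2*l) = (l - 5)*(l - 2)*(l + 2)*(l)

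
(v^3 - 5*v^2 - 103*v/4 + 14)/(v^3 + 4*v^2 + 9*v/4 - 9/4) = (2*v^2 - 9*v - 56)/(2*v^2 + 9*v + 9)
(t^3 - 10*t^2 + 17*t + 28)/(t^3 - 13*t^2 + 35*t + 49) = (t - 4)/(t - 7)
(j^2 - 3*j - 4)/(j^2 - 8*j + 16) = (j + 1)/(j - 4)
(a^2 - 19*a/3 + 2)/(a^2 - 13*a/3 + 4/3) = (a - 6)/(a - 4)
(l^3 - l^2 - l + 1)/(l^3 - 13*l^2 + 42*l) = (l^3 - l^2 - l + 1)/(l*(l^2 - 13*l + 42))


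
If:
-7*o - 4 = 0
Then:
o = -4/7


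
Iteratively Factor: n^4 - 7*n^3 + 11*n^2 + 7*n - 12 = (n - 3)*(n^3 - 4*n^2 - n + 4) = (n - 3)*(n - 1)*(n^2 - 3*n - 4) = (n - 3)*(n - 1)*(n + 1)*(n - 4)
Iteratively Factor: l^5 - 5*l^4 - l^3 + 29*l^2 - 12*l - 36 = (l - 3)*(l^4 - 2*l^3 - 7*l^2 + 8*l + 12) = (l - 3)*(l - 2)*(l^3 - 7*l - 6) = (l - 3)*(l - 2)*(l + 1)*(l^2 - l - 6) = (l - 3)*(l - 2)*(l + 1)*(l + 2)*(l - 3)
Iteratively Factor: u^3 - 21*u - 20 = (u - 5)*(u^2 + 5*u + 4) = (u - 5)*(u + 4)*(u + 1)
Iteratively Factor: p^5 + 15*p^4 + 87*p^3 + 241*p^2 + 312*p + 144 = (p + 3)*(p^4 + 12*p^3 + 51*p^2 + 88*p + 48) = (p + 3)^2*(p^3 + 9*p^2 + 24*p + 16) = (p + 3)^2*(p + 4)*(p^2 + 5*p + 4) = (p + 1)*(p + 3)^2*(p + 4)*(p + 4)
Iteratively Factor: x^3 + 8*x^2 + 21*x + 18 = (x + 3)*(x^2 + 5*x + 6) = (x + 2)*(x + 3)*(x + 3)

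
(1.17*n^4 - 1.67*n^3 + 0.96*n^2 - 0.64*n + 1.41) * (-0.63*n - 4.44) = -0.7371*n^5 - 4.1427*n^4 + 6.81*n^3 - 3.8592*n^2 + 1.9533*n - 6.2604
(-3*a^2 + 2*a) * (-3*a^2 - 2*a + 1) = 9*a^4 - 7*a^2 + 2*a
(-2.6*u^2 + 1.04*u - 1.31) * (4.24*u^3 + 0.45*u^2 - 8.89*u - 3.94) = -11.024*u^5 + 3.2396*u^4 + 18.0276*u^3 + 0.408899999999999*u^2 + 7.5483*u + 5.1614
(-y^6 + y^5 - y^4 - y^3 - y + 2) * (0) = 0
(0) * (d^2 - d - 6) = 0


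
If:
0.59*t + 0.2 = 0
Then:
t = -0.34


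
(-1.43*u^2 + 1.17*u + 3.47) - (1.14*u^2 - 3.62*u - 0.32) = -2.57*u^2 + 4.79*u + 3.79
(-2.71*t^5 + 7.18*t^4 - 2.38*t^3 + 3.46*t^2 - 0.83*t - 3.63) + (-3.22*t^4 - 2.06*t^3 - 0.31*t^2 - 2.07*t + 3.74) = -2.71*t^5 + 3.96*t^4 - 4.44*t^3 + 3.15*t^2 - 2.9*t + 0.11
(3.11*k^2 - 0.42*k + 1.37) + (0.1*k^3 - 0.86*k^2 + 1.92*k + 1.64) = 0.1*k^3 + 2.25*k^2 + 1.5*k + 3.01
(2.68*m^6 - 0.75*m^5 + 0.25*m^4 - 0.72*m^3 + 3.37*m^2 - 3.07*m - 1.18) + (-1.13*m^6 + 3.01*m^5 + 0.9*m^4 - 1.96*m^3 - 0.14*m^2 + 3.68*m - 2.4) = 1.55*m^6 + 2.26*m^5 + 1.15*m^4 - 2.68*m^3 + 3.23*m^2 + 0.61*m - 3.58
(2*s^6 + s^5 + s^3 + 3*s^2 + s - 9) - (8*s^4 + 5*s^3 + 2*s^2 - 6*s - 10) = 2*s^6 + s^5 - 8*s^4 - 4*s^3 + s^2 + 7*s + 1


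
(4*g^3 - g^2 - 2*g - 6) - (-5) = 4*g^3 - g^2 - 2*g - 1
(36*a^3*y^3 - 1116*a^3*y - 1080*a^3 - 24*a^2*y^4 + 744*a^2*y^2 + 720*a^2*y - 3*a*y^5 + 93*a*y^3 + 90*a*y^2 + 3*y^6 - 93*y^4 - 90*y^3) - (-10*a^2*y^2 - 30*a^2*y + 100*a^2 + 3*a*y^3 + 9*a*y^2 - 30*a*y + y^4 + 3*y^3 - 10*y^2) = 36*a^3*y^3 - 1116*a^3*y - 1080*a^3 - 24*a^2*y^4 + 754*a^2*y^2 + 750*a^2*y - 100*a^2 - 3*a*y^5 + 90*a*y^3 + 81*a*y^2 + 30*a*y + 3*y^6 - 94*y^4 - 93*y^3 + 10*y^2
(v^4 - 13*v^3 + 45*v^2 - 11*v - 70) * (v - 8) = v^5 - 21*v^4 + 149*v^3 - 371*v^2 + 18*v + 560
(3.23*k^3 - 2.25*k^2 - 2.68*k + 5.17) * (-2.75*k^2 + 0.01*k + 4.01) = -8.8825*k^5 + 6.2198*k^4 + 20.2998*k^3 - 23.2668*k^2 - 10.6951*k + 20.7317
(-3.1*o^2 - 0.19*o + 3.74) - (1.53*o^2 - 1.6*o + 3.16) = -4.63*o^2 + 1.41*o + 0.58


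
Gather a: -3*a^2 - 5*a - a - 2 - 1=-3*a^2 - 6*a - 3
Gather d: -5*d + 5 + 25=30 - 5*d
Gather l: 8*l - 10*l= -2*l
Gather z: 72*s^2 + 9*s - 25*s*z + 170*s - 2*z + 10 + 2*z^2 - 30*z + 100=72*s^2 + 179*s + 2*z^2 + z*(-25*s - 32) + 110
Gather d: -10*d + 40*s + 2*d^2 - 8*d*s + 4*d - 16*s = 2*d^2 + d*(-8*s - 6) + 24*s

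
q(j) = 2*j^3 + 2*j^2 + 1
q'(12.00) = 912.00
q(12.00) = 3745.00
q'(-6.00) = 192.00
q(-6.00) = -359.00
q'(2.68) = 53.81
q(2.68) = 53.86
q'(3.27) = 77.24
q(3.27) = 92.32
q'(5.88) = 230.97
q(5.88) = 476.74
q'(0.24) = 1.31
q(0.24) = 1.14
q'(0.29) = 1.66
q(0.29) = 1.22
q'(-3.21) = 48.98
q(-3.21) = -44.54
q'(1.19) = 13.26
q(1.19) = 7.20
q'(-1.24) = 4.27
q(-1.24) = 0.26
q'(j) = 6*j^2 + 4*j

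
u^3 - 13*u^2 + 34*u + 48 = (u - 8)*(u - 6)*(u + 1)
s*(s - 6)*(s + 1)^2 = s^4 - 4*s^3 - 11*s^2 - 6*s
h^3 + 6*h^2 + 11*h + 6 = (h + 1)*(h + 2)*(h + 3)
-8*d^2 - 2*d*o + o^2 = (-4*d + o)*(2*d + o)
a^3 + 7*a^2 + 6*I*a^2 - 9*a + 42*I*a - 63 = (a + 7)*(a + 3*I)^2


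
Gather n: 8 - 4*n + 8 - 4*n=16 - 8*n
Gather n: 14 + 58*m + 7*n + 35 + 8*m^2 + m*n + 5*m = 8*m^2 + 63*m + n*(m + 7) + 49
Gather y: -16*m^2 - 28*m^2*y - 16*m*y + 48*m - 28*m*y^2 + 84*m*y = -16*m^2 - 28*m*y^2 + 48*m + y*(-28*m^2 + 68*m)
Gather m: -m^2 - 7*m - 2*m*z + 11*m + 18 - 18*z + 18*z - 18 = -m^2 + m*(4 - 2*z)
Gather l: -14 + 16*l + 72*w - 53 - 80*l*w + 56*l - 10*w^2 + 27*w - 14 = l*(72 - 80*w) - 10*w^2 + 99*w - 81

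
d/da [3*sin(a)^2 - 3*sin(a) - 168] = 3*sin(2*a) - 3*cos(a)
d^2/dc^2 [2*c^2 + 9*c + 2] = 4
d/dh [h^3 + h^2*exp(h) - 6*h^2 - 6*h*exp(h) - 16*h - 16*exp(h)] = h^2*exp(h) + 3*h^2 - 4*h*exp(h) - 12*h - 22*exp(h) - 16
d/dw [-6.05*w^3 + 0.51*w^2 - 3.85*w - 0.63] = -18.15*w^2 + 1.02*w - 3.85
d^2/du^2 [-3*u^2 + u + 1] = -6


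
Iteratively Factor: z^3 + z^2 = (z)*(z^2 + z) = z^2*(z + 1)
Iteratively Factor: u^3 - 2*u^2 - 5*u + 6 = (u + 2)*(u^2 - 4*u + 3) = (u - 1)*(u + 2)*(u - 3)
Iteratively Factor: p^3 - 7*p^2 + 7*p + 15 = (p + 1)*(p^2 - 8*p + 15) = (p - 5)*(p + 1)*(p - 3)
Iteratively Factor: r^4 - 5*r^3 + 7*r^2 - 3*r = (r - 1)*(r^3 - 4*r^2 + 3*r) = (r - 3)*(r - 1)*(r^2 - r) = (r - 3)*(r - 1)^2*(r)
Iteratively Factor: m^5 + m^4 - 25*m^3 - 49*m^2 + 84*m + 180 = (m - 2)*(m^4 + 3*m^3 - 19*m^2 - 87*m - 90) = (m - 2)*(m + 3)*(m^3 - 19*m - 30) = (m - 5)*(m - 2)*(m + 3)*(m^2 + 5*m + 6) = (m - 5)*(m - 2)*(m + 2)*(m + 3)*(m + 3)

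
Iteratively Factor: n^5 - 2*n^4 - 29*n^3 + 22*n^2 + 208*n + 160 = (n + 1)*(n^4 - 3*n^3 - 26*n^2 + 48*n + 160) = (n - 4)*(n + 1)*(n^3 + n^2 - 22*n - 40) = (n - 4)*(n + 1)*(n + 2)*(n^2 - n - 20) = (n - 4)*(n + 1)*(n + 2)*(n + 4)*(n - 5)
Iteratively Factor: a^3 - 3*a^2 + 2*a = (a - 2)*(a^2 - a) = (a - 2)*(a - 1)*(a)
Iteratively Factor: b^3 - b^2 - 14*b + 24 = (b + 4)*(b^2 - 5*b + 6) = (b - 2)*(b + 4)*(b - 3)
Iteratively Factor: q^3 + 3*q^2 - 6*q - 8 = (q - 2)*(q^2 + 5*q + 4) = (q - 2)*(q + 1)*(q + 4)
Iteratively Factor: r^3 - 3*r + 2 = (r + 2)*(r^2 - 2*r + 1) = (r - 1)*(r + 2)*(r - 1)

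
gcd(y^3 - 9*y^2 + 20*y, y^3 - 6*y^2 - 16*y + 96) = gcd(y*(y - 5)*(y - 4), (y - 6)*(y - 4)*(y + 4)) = y - 4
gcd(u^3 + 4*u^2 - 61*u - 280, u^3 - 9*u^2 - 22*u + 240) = u^2 - 3*u - 40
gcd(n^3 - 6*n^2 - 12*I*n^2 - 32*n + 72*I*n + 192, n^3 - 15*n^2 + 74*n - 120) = n - 6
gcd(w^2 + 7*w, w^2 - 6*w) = w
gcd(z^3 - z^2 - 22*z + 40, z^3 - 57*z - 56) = 1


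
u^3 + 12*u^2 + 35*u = u*(u + 5)*(u + 7)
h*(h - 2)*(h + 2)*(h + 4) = h^4 + 4*h^3 - 4*h^2 - 16*h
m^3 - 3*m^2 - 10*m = m*(m - 5)*(m + 2)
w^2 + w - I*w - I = (w + 1)*(w - I)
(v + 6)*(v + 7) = v^2 + 13*v + 42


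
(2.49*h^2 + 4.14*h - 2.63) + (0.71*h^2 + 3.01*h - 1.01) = 3.2*h^2 + 7.15*h - 3.64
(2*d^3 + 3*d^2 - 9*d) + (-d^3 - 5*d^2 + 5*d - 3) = d^3 - 2*d^2 - 4*d - 3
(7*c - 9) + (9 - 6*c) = c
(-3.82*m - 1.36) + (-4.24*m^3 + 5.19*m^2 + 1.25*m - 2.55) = -4.24*m^3 + 5.19*m^2 - 2.57*m - 3.91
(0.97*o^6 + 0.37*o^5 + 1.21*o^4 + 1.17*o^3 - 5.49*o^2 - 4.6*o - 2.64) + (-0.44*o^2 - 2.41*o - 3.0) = 0.97*o^6 + 0.37*o^5 + 1.21*o^4 + 1.17*o^3 - 5.93*o^2 - 7.01*o - 5.64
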